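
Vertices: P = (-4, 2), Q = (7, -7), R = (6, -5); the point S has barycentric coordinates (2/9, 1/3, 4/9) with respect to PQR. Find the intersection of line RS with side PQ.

(13/5, -17/5)

Line RS meets PQ where the R-coordinate vanishes; zeroing S's R-weight and renormalizing leaves P, Q-weights 2/9 : 1/3 → (2/5, 3/5).
So T = (2/5)·P + (3/5)·Q = (13/5, -17/5).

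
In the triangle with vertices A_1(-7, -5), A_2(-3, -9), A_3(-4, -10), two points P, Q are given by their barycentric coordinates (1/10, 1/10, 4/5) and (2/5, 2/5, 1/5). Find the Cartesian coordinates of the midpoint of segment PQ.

Barycentric coordinates of the midpoint are the average: (1/4, 1/4, 1/2).
Converting: (1/4)·A_1 + (1/4)·A_2 + (1/2)·A_3 = (-9/2, -17/2).

(-9/2, -17/2)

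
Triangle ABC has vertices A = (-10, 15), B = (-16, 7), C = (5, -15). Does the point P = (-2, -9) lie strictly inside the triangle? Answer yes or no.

no

Barycentric coordinates of P: (-7/75, 2/5, 52/75).
The three coordinates are negative, positive, positive; a point is interior exactly when all three are positive.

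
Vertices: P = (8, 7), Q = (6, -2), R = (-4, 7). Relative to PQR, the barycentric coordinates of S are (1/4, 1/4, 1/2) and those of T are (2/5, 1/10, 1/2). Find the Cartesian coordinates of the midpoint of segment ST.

Barycentric coordinates of the midpoint are the average: (13/40, 7/40, 1/2).
Converting: (13/40)·P + (7/40)·Q + (1/2)·R = (33/20, 217/40).

(33/20, 217/40)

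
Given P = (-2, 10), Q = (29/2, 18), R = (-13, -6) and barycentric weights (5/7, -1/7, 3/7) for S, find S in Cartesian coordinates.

S = (5/7)·P + (-1/7)·Q + (3/7)·R.
x-coordinate: (5/7)·(-2) + (-1/7)·(29/2) + (3/7)·(-13) = -127/14.
y-coordinate: (5/7)·10 + (-1/7)·18 + (3/7)·(-6) = 2.

(-127/14, 2)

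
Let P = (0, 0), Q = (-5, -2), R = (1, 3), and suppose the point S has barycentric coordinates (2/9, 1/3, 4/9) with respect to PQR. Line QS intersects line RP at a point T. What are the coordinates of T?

Line QS meets RP where the Q-coordinate vanishes; zeroing S's Q-weight and renormalizing leaves R, P-weights 4/9 : 2/9 → (2/3, 1/3).
So T = (2/3)·R + (1/3)·P = (2/3, 2).

(2/3, 2)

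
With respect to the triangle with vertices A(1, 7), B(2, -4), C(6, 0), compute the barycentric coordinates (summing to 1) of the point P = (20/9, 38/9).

Signed area of the reference triangle: [ABC] = ½·(1·(-4−0) + 2·(0−7) + 6·(7−(-4))) = ½·(-4 − 14 + 66) = 24.
[PBC] = ½·((20/9)·(-4−0) + 2·(0−(38/9)) + 6·(38/9−(-4))) = ½·(-80/9 − 76/9 + 148/3) = 16, so the A-coordinate is 16/24 = 2/3.
[APC] = ½·(1·(38/9−0) + (20/9)·(0−7) + 6·(7−(38/9))) = ½·(38/9 − 140/9 + 50/3) = 8/3, so the B-coordinate is 1/9.
[ABP] = ½·(1·(-4−(38/9)) + 2·(38/9−7) + (20/9)·(7−(-4))) = ½·(-74/9 − 50/9 + 220/9) = 16/3, so the C-coordinate is 2/9.

(2/3, 1/9, 2/9)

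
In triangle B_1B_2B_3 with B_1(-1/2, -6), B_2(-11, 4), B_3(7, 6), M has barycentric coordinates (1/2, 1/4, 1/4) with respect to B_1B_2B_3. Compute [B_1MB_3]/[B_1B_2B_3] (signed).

The signed ratio [B_1MB_3]/[B_1B_2B_3] equals the barycentric coordinate of M at vertex B_2, which is 1/4.

1/4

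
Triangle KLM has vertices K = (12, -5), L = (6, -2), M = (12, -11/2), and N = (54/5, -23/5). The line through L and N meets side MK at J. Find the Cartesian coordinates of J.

(12, -21/4)

Barycentric coordinates of N with respect to KLM: (2/5, 1/5, 2/5).
On side MK the L-coordinate is zero; dropping N's L-weight 1/5 and renormalizing the remaining 2/5 : 2/5 gives weights 1/2, 1/2 on M, K.
J = (1/2)·(12, -11/2) + (1/2)·(12, -5) = (12, -21/4).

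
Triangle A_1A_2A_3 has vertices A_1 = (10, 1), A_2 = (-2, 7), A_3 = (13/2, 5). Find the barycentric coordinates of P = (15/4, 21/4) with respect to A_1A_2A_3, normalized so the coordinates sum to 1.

(1/8, 3/8, 1/2)

Signed area of the reference triangle: [A_1A_2A_3] = ½·(10·(7−5) + (-2)·(5−1) + (13/2)·(1−7)) = ½·(20 − 8 − 39) = -27/2.
[PA_2A_3] = ½·((15/4)·(7−5) + (-2)·(5−(21/4)) + (13/2)·(21/4−7)) = ½·(15/2 + 1/2 − 91/8) = -27/16, so the A_1-coordinate is (-27/16)/(-27/2) = 1/8.
[A_1PA_3] = ½·(10·(21/4−5) + (15/4)·(5−1) + (13/2)·(1−(21/4))) = ½·(5/2 + 15 − 221/8) = -81/16, so the A_2-coordinate is 3/8.
[A_1A_2P] = ½·(10·(7−(21/4)) + (-2)·(21/4−1) + (15/4)·(1−7)) = ½·(35/2 − 17/2 − 45/2) = -27/4, so the A_3-coordinate is 1/2.
Check: 1/8 + 3/8 + 1/2 = 1.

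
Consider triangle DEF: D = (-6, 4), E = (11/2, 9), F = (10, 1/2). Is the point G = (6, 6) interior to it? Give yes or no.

yes

Barycentric coordinates of G: (1/13, 8/13, 4/13).
The three coordinates are positive, positive, positive; a point is interior exactly when all three are positive.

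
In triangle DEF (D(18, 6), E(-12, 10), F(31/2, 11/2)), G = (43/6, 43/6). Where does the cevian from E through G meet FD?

Barycentric coordinates of G with respect to DEF: (1/3, 1/3, 1/3).
On side FD the E-coordinate is zero; dropping G's E-weight 1/3 and renormalizing the remaining 1/3 : 1/3 gives weights 1/2, 1/2 on F, D.
H = (1/2)·(31/2, 11/2) + (1/2)·(18, 6) = (67/4, 23/4).

(67/4, 23/4)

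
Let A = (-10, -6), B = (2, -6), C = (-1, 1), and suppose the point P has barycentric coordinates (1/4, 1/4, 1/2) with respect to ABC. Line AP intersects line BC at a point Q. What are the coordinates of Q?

Line AP meets BC where the A-coordinate vanishes; zeroing P's A-weight and renormalizing leaves B, C-weights 1/4 : 1/2 → (1/3, 2/3).
So Q = (1/3)·B + (2/3)·C = (0, -4/3).

(0, -4/3)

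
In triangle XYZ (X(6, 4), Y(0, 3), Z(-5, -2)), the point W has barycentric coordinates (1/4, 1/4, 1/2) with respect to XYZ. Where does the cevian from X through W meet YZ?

Line XW meets YZ where the X-coordinate vanishes; zeroing W's X-weight and renormalizing leaves Y, Z-weights 1/4 : 1/2 → (1/3, 2/3).
So V = (1/3)·Y + (2/3)·Z = (-10/3, -1/3).

(-10/3, -1/3)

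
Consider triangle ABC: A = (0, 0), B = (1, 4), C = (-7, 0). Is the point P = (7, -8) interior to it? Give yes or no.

no

Barycentric coordinates of P: (30/7, -2, -9/7).
The three coordinates are positive, negative, negative; a point is interior exactly when all three are positive.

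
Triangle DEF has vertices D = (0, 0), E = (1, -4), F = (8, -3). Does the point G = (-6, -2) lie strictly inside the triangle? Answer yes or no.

Barycentric coordinates of G: (21/29, 34/29, -26/29).
The three coordinates are positive, positive, negative; a point is interior exactly when all three are positive.

no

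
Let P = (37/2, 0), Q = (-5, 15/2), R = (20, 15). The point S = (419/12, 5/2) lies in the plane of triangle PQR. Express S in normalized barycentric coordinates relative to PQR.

Signed area of the reference triangle: [PQR] = ½·((37/2)·(15/2−15) + (-5)·(15−0) + 20·(0−(15/2))) = ½·(-555/4 − 75 − 150) = -1455/8.
[SQR] = ½·((419/12)·(15/2−15) + (-5)·(15−(5/2)) + 20·(5/2−(15/2))) = ½·(-2095/8 − 125/2 − 100) = -3395/16, so the P-coordinate is (-3395/16)/(-1455/8) = 7/6.
[PSR] = ½·((37/2)·(5/2−15) + (419/12)·(15−0) + 20·(0−(5/2))) = ½·(-925/4 + 2095/4 − 50) = 485/4, so the Q-coordinate is -2/3.
[PQS] = ½·((37/2)·(15/2−(5/2)) + (-5)·(5/2−0) + (419/12)·(0−(15/2))) = ½·(185/2 − 25/2 − 2095/8) = -1455/16, so the R-coordinate is 1/2.
Check: 7/6 − 2/3 + 1/2 = 1.

(7/6, -2/3, 1/2)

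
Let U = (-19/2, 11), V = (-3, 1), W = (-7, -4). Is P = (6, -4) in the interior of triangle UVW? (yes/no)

Barycentric coordinates of P: (-26/29, 78/29, -23/29).
The three coordinates are negative, positive, negative; a point is interior exactly when all three are positive.

no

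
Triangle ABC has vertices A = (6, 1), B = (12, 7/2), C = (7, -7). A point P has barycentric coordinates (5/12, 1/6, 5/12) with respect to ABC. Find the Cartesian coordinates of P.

(89/12, -23/12)

P = (5/12)·A + (1/6)·B + (5/12)·C.
x-coordinate: (5/12)·6 + (1/6)·12 + (5/12)·7 = 89/12.
y-coordinate: (5/12)·1 + (1/6)·(7/2) + (5/12)·(-7) = -23/12.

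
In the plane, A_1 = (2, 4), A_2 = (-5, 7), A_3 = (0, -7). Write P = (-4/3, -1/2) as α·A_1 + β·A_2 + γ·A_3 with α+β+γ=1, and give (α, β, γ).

(1/6, 1/3, 1/2)

Signed area of the reference triangle: [A_1A_2A_3] = ½·(2·(7−(-7)) + (-5)·(-7−4) + 0·(4−7)) = ½·(28 + 55 + 0) = 83/2.
[PA_2A_3] = ½·((-4/3)·(7−(-7)) + (-5)·(-7−(-1/2)) + 0·(-1/2−7)) = ½·(-56/3 + 65/2 + 0) = 83/12, so the A_1-coordinate is (83/12)/(83/2) = 1/6.
[A_1PA_3] = ½·(2·(-1/2−(-7)) + (-4/3)·(-7−4) + 0·(4−(-1/2))) = ½·(13 + 44/3 + 0) = 83/6, so the A_2-coordinate is 1/3.
[A_1A_2P] = ½·(2·(7−(-1/2)) + (-5)·(-1/2−4) + (-4/3)·(4−7)) = ½·(15 + 45/2 + 4) = 83/4, so the A_3-coordinate is 1/2.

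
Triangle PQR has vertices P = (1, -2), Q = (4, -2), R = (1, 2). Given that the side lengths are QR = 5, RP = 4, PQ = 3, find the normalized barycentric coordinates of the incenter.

The incenter has barycentric coordinates proportional to the opposite side lengths: (5 : 4 : 3).
Normalizing by 5+4+3 = 12 gives (5/12, 1/3, 1/4).

(5/12, 1/3, 1/4)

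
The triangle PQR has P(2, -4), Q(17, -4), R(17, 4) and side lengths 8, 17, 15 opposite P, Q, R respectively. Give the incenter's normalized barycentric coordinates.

(1/5, 17/40, 3/8)

The incenter has barycentric coordinates proportional to the opposite side lengths: (8 : 17 : 15).
Normalizing by 8+17+15 = 40 gives (1/5, 17/40, 3/8).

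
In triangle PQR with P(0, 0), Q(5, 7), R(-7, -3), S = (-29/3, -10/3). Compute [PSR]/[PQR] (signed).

[PQR] = ½·(0·(7−(-3)) + 5·(-3−0) + (-7)·(0−7)) = ½·(0 − 15 + 49) = 17.
[PSR] = ½·(0·(-10/3−(-3)) + (-29/3)·(-3−0) + (-7)·(0−(-10/3))) = ½·(0 + 29 − 70/3) = 17/6, so the ratio is (17/6)/17 = 1/6.

1/6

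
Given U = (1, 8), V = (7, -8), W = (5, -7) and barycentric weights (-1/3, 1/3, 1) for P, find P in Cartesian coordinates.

P = (-1/3)·U + (1/3)·V + 1·W.
x-coordinate: (-1/3)·1 + (1/3)·7 + 1·5 = 7.
y-coordinate: (-1/3)·8 + (1/3)·(-8) + 1·(-7) = -37/3.

(7, -37/3)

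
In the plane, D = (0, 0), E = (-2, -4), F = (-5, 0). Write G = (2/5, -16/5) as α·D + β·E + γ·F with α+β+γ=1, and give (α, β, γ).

Signed area of the reference triangle: [DEF] = ½·(0·(-4−0) + (-2)·(0−0) + (-5)·(0−(-4))) = ½·(0 + 0 − 20) = -10.
[GEF] = ½·((2/5)·(-4−0) + (-2)·(0−(-16/5)) + (-5)·(-16/5−(-4))) = ½·(-8/5 − 32/5 − 4) = -6, so the D-coordinate is (-6)/(-10) = 3/5.
[DGF] = ½·(0·(-16/5−0) + (2/5)·(0−0) + (-5)·(0−(-16/5))) = ½·(0 + 0 − 16) = -8, so the E-coordinate is 4/5.
[DEG] = ½·(0·(-4−(-16/5)) + (-2)·(-16/5−0) + (2/5)·(0−(-4))) = ½·(0 + 32/5 + 8/5) = 4, so the F-coordinate is -2/5.

(3/5, 4/5, -2/5)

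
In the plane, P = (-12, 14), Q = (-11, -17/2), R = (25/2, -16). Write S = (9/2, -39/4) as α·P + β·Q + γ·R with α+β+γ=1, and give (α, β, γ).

Signed area of the reference triangle: [PQR] = ½·((-12)·(-17/2−(-16)) + (-11)·(-16−14) + (25/2)·(14−(-17/2))) = ½·(-90 + 330 + 1125/4) = 2085/8.
[SQR] = ½·((9/2)·(-17/2−(-16)) + (-11)·(-16−(-39/4)) + (25/2)·(-39/4−(-17/2))) = ½·(135/4 + 275/4 − 125/8) = 695/16, so the P-coordinate is (695/16)/(2085/8) = 1/6.
[PSR] = ½·((-12)·(-39/4−(-16)) + (9/2)·(-16−14) + (25/2)·(14−(-39/4))) = ½·(-75 − 135 + 2375/8) = 695/16, so the Q-coordinate is 1/6.
[PQS] = ½·((-12)·(-17/2−(-39/4)) + (-11)·(-39/4−14) + (9/2)·(14−(-17/2))) = ½·(-15 + 1045/4 + 405/4) = 695/4, so the R-coordinate is 2/3.

(1/6, 1/6, 2/3)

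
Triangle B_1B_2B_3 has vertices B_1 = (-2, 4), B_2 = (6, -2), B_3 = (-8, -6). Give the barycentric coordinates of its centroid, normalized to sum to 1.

The centroid is the average of the vertices, so each weight is 1/3.

(1/3, 1/3, 1/3)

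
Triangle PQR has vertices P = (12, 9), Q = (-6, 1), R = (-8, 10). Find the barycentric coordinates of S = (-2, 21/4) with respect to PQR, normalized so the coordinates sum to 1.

Signed area of the reference triangle: [PQR] = ½·(12·(1−10) + (-6)·(10−9) + (-8)·(9−1)) = ½·(-108 − 6 − 64) = -89.
[SQR] = ½·((-2)·(1−10) + (-6)·(10−(21/4)) + (-8)·(21/4−1)) = ½·(18 − 57/2 − 34) = -89/4, so the P-coordinate is (-89/4)/(-89) = 1/4.
[PSR] = ½·(12·(21/4−10) + (-2)·(10−9) + (-8)·(9−(21/4))) = ½·(-57 − 2 − 30) = -89/2, so the Q-coordinate is 1/2.
[PQS] = ½·(12·(1−(21/4)) + (-6)·(21/4−9) + (-2)·(9−1)) = ½·(-51 + 45/2 − 16) = -89/4, so the R-coordinate is 1/4.
Check: 1/4 + 1/2 + 1/4 = 1.

(1/4, 1/2, 1/4)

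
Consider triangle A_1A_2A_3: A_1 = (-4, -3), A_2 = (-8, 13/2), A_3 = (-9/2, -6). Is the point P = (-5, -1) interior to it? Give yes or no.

Barycentric coordinates of P: (45/67, 16/67, 6/67).
The three coordinates are positive, positive, positive; a point is interior exactly when all three are positive.

yes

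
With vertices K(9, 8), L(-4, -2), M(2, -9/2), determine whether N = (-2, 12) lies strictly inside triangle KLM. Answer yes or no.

no

Barycentric coordinates of N: (178/185, 331/185, -324/185).
The three coordinates are positive, positive, negative; a point is interior exactly when all three are positive.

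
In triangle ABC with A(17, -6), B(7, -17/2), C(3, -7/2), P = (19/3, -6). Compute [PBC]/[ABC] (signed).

1/9

[ABC] = ½·(17·(-17/2−(-7/2)) + 7·(-7/2−(-6)) + 3·(-6−(-17/2))) = ½·(-85 + 35/2 + 15/2) = -30.
[PBC] = ½·((19/3)·(-17/2−(-7/2)) + 7·(-7/2−(-6)) + 3·(-6−(-17/2))) = ½·(-95/3 + 35/2 + 15/2) = -10/3, so the ratio is (-10/3)/(-30) = 1/9.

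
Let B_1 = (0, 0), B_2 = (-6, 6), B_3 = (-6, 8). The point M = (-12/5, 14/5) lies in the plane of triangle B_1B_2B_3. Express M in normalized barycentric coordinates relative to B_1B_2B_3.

(3/5, 1/5, 1/5)

Signed area of the reference triangle: [B_1B_2B_3] = ½·(0·(6−8) + (-6)·(8−0) + (-6)·(0−6)) = ½·(0 − 48 + 36) = -6.
[MB_2B_3] = ½·((-12/5)·(6−8) + (-6)·(8−(14/5)) + (-6)·(14/5−6)) = ½·(24/5 − 156/5 + 96/5) = -18/5, so the B_1-coordinate is (-18/5)/(-6) = 3/5.
[B_1MB_3] = ½·(0·(14/5−8) + (-12/5)·(8−0) + (-6)·(0−(14/5))) = ½·(0 − 96/5 + 84/5) = -6/5, so the B_2-coordinate is 1/5.
[B_1B_2M] = ½·(0·(6−(14/5)) + (-6)·(14/5−0) + (-12/5)·(0−6)) = ½·(0 − 84/5 + 72/5) = -6/5, so the B_3-coordinate is 1/5.
Check: 3/5 + 1/5 + 1/5 = 1.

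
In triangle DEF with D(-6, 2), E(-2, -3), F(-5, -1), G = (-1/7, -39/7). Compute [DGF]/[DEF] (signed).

10/7

[DEF] = ½·((-6)·(-3−(-1)) + (-2)·(-1−2) + (-5)·(2−(-3))) = ½·(12 + 6 − 25) = -7/2.
[DGF] = ½·((-6)·(-39/7−(-1)) + (-1/7)·(-1−2) + (-5)·(2−(-39/7))) = ½·(192/7 + 3/7 − 265/7) = -5, so the ratio is (-5)/(-7/2) = 10/7.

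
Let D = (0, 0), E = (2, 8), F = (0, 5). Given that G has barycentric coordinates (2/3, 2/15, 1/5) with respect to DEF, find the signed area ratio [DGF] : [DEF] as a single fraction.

2/15

The signed ratio [DGF]/[DEF] equals the barycentric coordinate of G at vertex E, which is 2/15.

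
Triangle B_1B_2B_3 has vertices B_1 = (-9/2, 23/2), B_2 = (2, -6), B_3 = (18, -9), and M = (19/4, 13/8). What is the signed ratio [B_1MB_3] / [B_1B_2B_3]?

[B_1B_2B_3] = ½·((-9/2)·(-6−(-9)) + 2·(-9−(23/2)) + 18·(23/2−(-6))) = ½·(-27/2 − 41 + 315) = 521/4.
[B_1MB_3] = ½·((-9/2)·(13/8−(-9)) + (19/4)·(-9−(23/2)) + 18·(23/2−(13/8))) = ½·(-765/16 − 779/8 + 711/4) = 521/32, so the ratio is (521/32)/(521/4) = 1/8.

1/8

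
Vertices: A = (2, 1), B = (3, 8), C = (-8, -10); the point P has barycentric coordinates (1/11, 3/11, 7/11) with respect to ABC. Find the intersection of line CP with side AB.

Line CP meets AB where the C-coordinate vanishes; zeroing P's C-weight and renormalizing leaves A, B-weights 1/11 : 3/11 → (1/4, 3/4).
So Q = (1/4)·A + (3/4)·B = (11/4, 25/4).

(11/4, 25/4)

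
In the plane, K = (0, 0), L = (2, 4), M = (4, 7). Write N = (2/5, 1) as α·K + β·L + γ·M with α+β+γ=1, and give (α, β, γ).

Signed area of the reference triangle: [KLM] = ½·(0·(4−7) + 2·(7−0) + 4·(0−4)) = ½·(0 + 14 − 16) = -1.
[NLM] = ½·((2/5)·(4−7) + 2·(7−1) + 4·(1−4)) = ½·(-6/5 + 12 − 12) = -3/5, so the K-coordinate is (-3/5)/(-1) = 3/5.
[KNM] = ½·(0·(1−7) + (2/5)·(7−0) + 4·(0−1)) = ½·(0 + 14/5 − 4) = -3/5, so the L-coordinate is 3/5.
[KLN] = ½·(0·(4−1) + 2·(1−0) + (2/5)·(0−4)) = ½·(0 + 2 − 8/5) = 1/5, so the M-coordinate is -1/5.

(3/5, 3/5, -1/5)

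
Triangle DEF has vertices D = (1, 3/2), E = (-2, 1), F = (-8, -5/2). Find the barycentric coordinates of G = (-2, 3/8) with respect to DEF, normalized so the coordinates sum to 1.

Signed area of the reference triangle: [DEF] = ½·(1·(1−(-5/2)) + (-2)·(-5/2−(3/2)) + (-8)·(3/2−1)) = ½·(7/2 + 8 − 4) = 15/4.
[GEF] = ½·((-2)·(1−(-5/2)) + (-2)·(-5/2−(3/8)) + (-8)·(3/8−1)) = ½·(-7 + 23/4 + 5) = 15/8, so the D-coordinate is (15/8)/(15/4) = 1/2.
[DGF] = ½·(1·(3/8−(-5/2)) + (-2)·(-5/2−(3/2)) + (-8)·(3/2−(3/8))) = ½·(23/8 + 8 − 9) = 15/16, so the E-coordinate is 1/4.
[DEG] = ½·(1·(1−(3/8)) + (-2)·(3/8−(3/2)) + (-2)·(3/2−1)) = ½·(5/8 + 9/4 − 1) = 15/16, so the F-coordinate is 1/4.

(1/2, 1/4, 1/4)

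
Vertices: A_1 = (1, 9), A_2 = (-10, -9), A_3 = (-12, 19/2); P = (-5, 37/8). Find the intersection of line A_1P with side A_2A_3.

(-11, 1/4)

Barycentric coordinates of P with respect to A_1A_2A_3: (1/2, 1/4, 1/4).
On side A_2A_3 the A_1-coordinate is zero; dropping P's A_1-weight 1/2 and renormalizing the remaining 1/4 : 1/4 gives weights 1/2, 1/2 on A_2, A_3.
Q = (1/2)·(-10, -9) + (1/2)·(-12, 19/2) = (-11, 1/4).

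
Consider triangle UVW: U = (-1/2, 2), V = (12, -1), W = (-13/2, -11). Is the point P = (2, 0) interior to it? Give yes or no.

Barycentric coordinates of P: (237/361, 89/361, 35/361).
The three coordinates are positive, positive, positive; a point is interior exactly when all three are positive.

yes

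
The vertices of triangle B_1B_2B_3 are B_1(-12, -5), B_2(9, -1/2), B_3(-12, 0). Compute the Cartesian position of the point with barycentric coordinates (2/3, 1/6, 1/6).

M = (2/3)·B_1 + (1/6)·B_2 + (1/6)·B_3.
x-coordinate: (2/3)·(-12) + (1/6)·9 + (1/6)·(-12) = -17/2.
y-coordinate: (2/3)·(-5) + (1/6)·(-1/2) + (1/6)·0 = -41/12.

(-17/2, -41/12)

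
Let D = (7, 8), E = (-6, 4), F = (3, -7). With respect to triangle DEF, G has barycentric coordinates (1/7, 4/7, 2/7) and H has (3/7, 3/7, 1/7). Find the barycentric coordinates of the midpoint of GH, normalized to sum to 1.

(2/7, 1/2, 3/14)

Since both coordinate triples sum to 1, the midpoint's barycentrics are the componentwise average.
(1/7+3/7)/2 = 2/7; similarly 1/2 and 3/14.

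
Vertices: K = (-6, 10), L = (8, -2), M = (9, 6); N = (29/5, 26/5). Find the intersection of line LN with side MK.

Barycentric coordinates of N with respect to KLM: (1/5, 1/5, 3/5).
On side MK the L-coordinate is zero; dropping N's L-weight 1/5 and renormalizing the remaining 3/5 : 1/5 gives weights 3/4, 1/4 on M, K.
J = (3/4)·(9, 6) + (1/4)·(-6, 10) = (21/4, 7).

(21/4, 7)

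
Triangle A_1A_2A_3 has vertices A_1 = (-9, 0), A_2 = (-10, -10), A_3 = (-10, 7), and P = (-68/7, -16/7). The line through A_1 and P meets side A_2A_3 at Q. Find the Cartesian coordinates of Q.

Barycentric coordinates of P with respect to A_1A_2A_3: (2/7, 3/7, 2/7).
On side A_2A_3 the A_1-coordinate is zero; dropping P's A_1-weight 2/7 and renormalizing the remaining 3/7 : 2/7 gives weights 3/5, 2/5 on A_2, A_3.
Q = (3/5)·(-10, -10) + (2/5)·(-10, 7) = (-10, -16/5).

(-10, -16/5)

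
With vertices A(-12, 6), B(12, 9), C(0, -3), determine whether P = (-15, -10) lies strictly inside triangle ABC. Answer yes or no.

no

Barycentric coordinates of P: (8/21, -73/84, 125/84).
The three coordinates are positive, negative, positive; a point is interior exactly when all three are positive.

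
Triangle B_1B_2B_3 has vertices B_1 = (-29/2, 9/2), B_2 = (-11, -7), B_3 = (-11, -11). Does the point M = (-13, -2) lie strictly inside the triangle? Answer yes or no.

yes

Barycentric coordinates of M: (4/7, 1/28, 11/28).
The three coordinates are positive, positive, positive; a point is interior exactly when all three are positive.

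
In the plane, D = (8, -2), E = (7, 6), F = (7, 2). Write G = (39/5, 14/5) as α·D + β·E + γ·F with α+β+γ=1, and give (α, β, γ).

Signed area of the reference triangle: [DEF] = ½·(8·(6−2) + 7·(2−(-2)) + 7·(-2−6)) = ½·(32 + 28 − 56) = 2.
[GEF] = ½·((39/5)·(6−2) + 7·(2−(14/5)) + 7·(14/5−6)) = ½·(156/5 − 28/5 − 112/5) = 8/5, so the D-coordinate is (8/5)/2 = 4/5.
[DGF] = ½·(8·(14/5−2) + (39/5)·(2−(-2)) + 7·(-2−(14/5))) = ½·(32/5 + 156/5 − 168/5) = 2, so the E-coordinate is 1.
[DEG] = ½·(8·(6−(14/5)) + 7·(14/5−(-2)) + (39/5)·(-2−6)) = ½·(128/5 + 168/5 − 312/5) = -8/5, so the F-coordinate is -4/5.
Check: 4/5 + 1 − 4/5 = 1.

(4/5, 1, -4/5)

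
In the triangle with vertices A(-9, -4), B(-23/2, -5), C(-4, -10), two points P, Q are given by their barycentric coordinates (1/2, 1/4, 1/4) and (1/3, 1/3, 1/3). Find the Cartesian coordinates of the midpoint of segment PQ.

(-397/48, -145/24)

Barycentric coordinates of the midpoint are the average: (5/12, 7/24, 7/24).
Converting: (5/12)·A + (7/24)·B + (7/24)·C = (-397/48, -145/24).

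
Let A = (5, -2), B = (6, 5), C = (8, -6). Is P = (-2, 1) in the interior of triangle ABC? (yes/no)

no

Barycentric coordinates of P: (96/25, -19/25, -52/25).
The three coordinates are positive, negative, negative; a point is interior exactly when all three are positive.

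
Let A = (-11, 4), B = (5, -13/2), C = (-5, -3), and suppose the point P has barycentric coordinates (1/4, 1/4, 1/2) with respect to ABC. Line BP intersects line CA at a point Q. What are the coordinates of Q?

(-7, -2/3)

Line BP meets CA where the B-coordinate vanishes; zeroing P's B-weight and renormalizing leaves C, A-weights 1/2 : 1/4 → (2/3, 1/3).
So Q = (2/3)·C + (1/3)·A = (-7, -2/3).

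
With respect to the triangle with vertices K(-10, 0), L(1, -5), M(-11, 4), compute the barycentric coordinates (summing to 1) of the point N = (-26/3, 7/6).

Signed area of the reference triangle: [KLM] = ½·((-10)·(-5−4) + 1·(4−0) + (-11)·(0−(-5))) = ½·(90 + 4 − 55) = 39/2.
[NLM] = ½·((-26/3)·(-5−4) + 1·(4−(7/6)) + (-11)·(7/6−(-5))) = ½·(78 + 17/6 − 407/6) = 13/2, so the K-coordinate is (13/2)/(39/2) = 1/3.
[KNM] = ½·((-10)·(7/6−4) + (-26/3)·(4−0) + (-11)·(0−(7/6))) = ½·(85/3 − 104/3 + 77/6) = 13/4, so the L-coordinate is 1/6.
[KLN] = ½·((-10)·(-5−(7/6)) + 1·(7/6−0) + (-26/3)·(0−(-5))) = ½·(185/3 + 7/6 − 130/3) = 39/4, so the M-coordinate is 1/2.
Check: 1/3 + 1/6 + 1/2 = 1.

(1/3, 1/6, 1/2)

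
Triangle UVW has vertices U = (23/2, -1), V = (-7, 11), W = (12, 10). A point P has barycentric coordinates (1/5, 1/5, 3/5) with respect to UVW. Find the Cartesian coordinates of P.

P = (1/5)·U + (1/5)·V + (3/5)·W.
x-coordinate: (1/5)·(23/2) + (1/5)·(-7) + (3/5)·12 = 81/10.
y-coordinate: (1/5)·(-1) + (1/5)·11 + (3/5)·10 = 8.

(81/10, 8)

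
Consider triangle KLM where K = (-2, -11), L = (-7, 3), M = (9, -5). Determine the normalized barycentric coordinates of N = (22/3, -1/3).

Signed area of the reference triangle: [KLM] = ½·((-2)·(3−(-5)) + (-7)·(-5−(-11)) + 9·(-11−3)) = ½·(-16 − 42 − 126) = -92.
[NLM] = ½·((22/3)·(3−(-5)) + (-7)·(-5−(-1/3)) + 9·(-1/3−3)) = ½·(176/3 + 98/3 − 30) = 92/3, so the K-coordinate is (92/3)/(-92) = -1/3.
[KNM] = ½·((-2)·(-1/3−(-5)) + (22/3)·(-5−(-11)) + 9·(-11−(-1/3))) = ½·(-28/3 + 44 − 96) = -92/3, so the L-coordinate is 1/3.
[KLN] = ½·((-2)·(3−(-1/3)) + (-7)·(-1/3−(-11)) + (22/3)·(-11−3)) = ½·(-20/3 − 224/3 − 308/3) = -92, so the M-coordinate is 1.

(-1/3, 1/3, 1)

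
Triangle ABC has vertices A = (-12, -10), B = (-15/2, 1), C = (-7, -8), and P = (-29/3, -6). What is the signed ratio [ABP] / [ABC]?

1/6

[ABC] = ½·((-12)·(1−(-8)) + (-15/2)·(-8−(-10)) + (-7)·(-10−1)) = ½·(-108 − 15 + 77) = -23.
[ABP] = ½·((-12)·(1−(-6)) + (-15/2)·(-6−(-10)) + (-29/3)·(-10−1)) = ½·(-84 − 30 + 319/3) = -23/6, so the ratio is (-23/6)/(-23) = 1/6.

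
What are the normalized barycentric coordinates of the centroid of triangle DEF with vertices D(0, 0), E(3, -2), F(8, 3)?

The centroid is the average of the vertices, so each weight is 1/3.

(1/3, 1/3, 1/3)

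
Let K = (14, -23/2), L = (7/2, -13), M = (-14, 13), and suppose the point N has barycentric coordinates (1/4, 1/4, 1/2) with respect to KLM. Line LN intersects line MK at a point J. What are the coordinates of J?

(-14/3, 29/6)

Line LN meets MK where the L-coordinate vanishes; zeroing N's L-weight and renormalizing leaves M, K-weights 1/2 : 1/4 → (2/3, 1/3).
So J = (2/3)·M + (1/3)·K = (-14/3, 29/6).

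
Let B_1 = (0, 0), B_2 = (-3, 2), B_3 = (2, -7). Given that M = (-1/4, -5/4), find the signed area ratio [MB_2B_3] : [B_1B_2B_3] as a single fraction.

[B_1B_2B_3] = ½·(0·(2−(-7)) + (-3)·(-7−0) + 2·(0−2)) = ½·(0 + 21 − 4) = 17/2.
[MB_2B_3] = ½·((-1/4)·(2−(-7)) + (-3)·(-7−(-5/4)) + 2·(-5/4−2)) = ½·(-9/4 + 69/4 − 13/2) = 17/4, so the ratio is (17/4)/(17/2) = 1/2.

1/2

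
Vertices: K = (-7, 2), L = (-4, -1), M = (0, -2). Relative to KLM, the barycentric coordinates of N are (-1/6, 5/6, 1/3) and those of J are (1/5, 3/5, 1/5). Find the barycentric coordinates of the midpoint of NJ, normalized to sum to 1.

Since both coordinate triples sum to 1, the midpoint's barycentrics are the componentwise average.
(-1/6+1/5)/2 = 1/60; similarly 43/60 and 4/15.

(1/60, 43/60, 4/15)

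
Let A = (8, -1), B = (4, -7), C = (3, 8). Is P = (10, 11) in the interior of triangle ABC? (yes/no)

no

Barycentric coordinates of P: (18/11, -13/11, 6/11).
The three coordinates are positive, negative, positive; a point is interior exactly when all three are positive.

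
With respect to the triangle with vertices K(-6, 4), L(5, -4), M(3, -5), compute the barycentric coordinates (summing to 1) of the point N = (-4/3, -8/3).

(1/3, -2/3, 4/3)

Signed area of the reference triangle: [KLM] = ½·((-6)·(-4−(-5)) + 5·(-5−4) + 3·(4−(-4))) = ½·(-6 − 45 + 24) = -27/2.
[NLM] = ½·((-4/3)·(-4−(-5)) + 5·(-5−(-8/3)) + 3·(-8/3−(-4))) = ½·(-4/3 − 35/3 + 4) = -9/2, so the K-coordinate is (-9/2)/(-27/2) = 1/3.
[KNM] = ½·((-6)·(-8/3−(-5)) + (-4/3)·(-5−4) + 3·(4−(-8/3))) = ½·(-14 + 12 + 20) = 9, so the L-coordinate is -2/3.
[KLN] = ½·((-6)·(-4−(-8/3)) + 5·(-8/3−4) + (-4/3)·(4−(-4))) = ½·(8 − 100/3 − 32/3) = -18, so the M-coordinate is 4/3.
Check: 1/3 − 2/3 + 4/3 = 1.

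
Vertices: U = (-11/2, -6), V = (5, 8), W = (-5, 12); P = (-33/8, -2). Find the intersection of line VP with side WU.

Barycentric coordinates of P with respect to UVW: (3/4, 1/8, 1/8).
On side WU the V-coordinate is zero; dropping P's V-weight 1/8 and renormalizing the remaining 1/8 : 3/4 gives weights 1/7, 6/7 on W, U.
Q = (1/7)·(-5, 12) + (6/7)·(-11/2, -6) = (-38/7, -24/7).

(-38/7, -24/7)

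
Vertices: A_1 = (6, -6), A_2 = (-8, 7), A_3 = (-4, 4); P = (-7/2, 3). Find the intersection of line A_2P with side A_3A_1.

Barycentric coordinates of P with respect to A_1A_2A_3: (1/4, 1/2, 1/4).
On side A_3A_1 the A_2-coordinate is zero; dropping P's A_2-weight 1/2 and renormalizing the remaining 1/4 : 1/4 gives weights 1/2, 1/2 on A_3, A_1.
Q = (1/2)·(-4, 4) + (1/2)·(6, -6) = (1, -1).

(1, -1)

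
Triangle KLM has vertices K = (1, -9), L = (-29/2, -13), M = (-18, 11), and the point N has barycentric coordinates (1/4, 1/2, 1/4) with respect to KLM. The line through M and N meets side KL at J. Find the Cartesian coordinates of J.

Line MN meets KL where the M-coordinate vanishes; zeroing N's M-weight and renormalizing leaves K, L-weights 1/4 : 1/2 → (1/3, 2/3).
So J = (1/3)·K + (2/3)·L = (-28/3, -35/3).

(-28/3, -35/3)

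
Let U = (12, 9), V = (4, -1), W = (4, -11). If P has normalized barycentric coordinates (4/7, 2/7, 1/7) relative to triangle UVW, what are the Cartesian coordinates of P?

P = (4/7)·U + (2/7)·V + (1/7)·W.
x-coordinate: (4/7)·12 + (2/7)·4 + (1/7)·4 = 60/7.
y-coordinate: (4/7)·9 + (2/7)·(-1) + (1/7)·(-11) = 23/7.

(60/7, 23/7)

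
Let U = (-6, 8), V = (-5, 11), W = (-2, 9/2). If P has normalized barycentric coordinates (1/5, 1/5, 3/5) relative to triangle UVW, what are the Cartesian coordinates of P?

P = (1/5)·U + (1/5)·V + (3/5)·W.
x-coordinate: (1/5)·(-6) + (1/5)·(-5) + (3/5)·(-2) = -17/5.
y-coordinate: (1/5)·8 + (1/5)·11 + (3/5)·(9/2) = 13/2.

(-17/5, 13/2)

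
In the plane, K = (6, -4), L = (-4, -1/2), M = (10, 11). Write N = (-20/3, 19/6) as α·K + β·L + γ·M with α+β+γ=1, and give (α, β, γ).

Signed area of the reference triangle: [KLM] = ½·(6·(-1/2−11) + (-4)·(11−(-4)) + 10·(-4−(-1/2))) = ½·(-69 − 60 − 35) = -82.
[NLM] = ½·((-20/3)·(-1/2−11) + (-4)·(11−(19/6)) + 10·(19/6−(-1/2))) = ½·(230/3 − 94/3 + 110/3) = 41, so the K-coordinate is 41/(-82) = -1/2.
[KNM] = ½·(6·(19/6−11) + (-20/3)·(11−(-4)) + 10·(-4−(19/6))) = ½·(-47 − 100 − 215/3) = -328/3, so the L-coordinate is 4/3.
[KLN] = ½·(6·(-1/2−(19/6)) + (-4)·(19/6−(-4)) + (-20/3)·(-4−(-1/2))) = ½·(-22 − 86/3 + 70/3) = -41/3, so the M-coordinate is 1/6.

(-1/2, 4/3, 1/6)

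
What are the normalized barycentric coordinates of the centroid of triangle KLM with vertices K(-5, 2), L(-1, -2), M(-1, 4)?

(1/3, 1/3, 1/3)

The centroid is the average of the vertices, so each weight is 1/3.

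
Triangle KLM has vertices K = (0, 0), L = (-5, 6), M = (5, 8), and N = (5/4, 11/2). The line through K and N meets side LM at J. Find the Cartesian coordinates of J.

Barycentric coordinates of N with respect to KLM: (1/4, 1/4, 1/2).
On side LM the K-coordinate is zero; dropping N's K-weight 1/4 and renormalizing the remaining 1/4 : 1/2 gives weights 1/3, 2/3 on L, M.
J = (1/3)·(-5, 6) + (2/3)·(5, 8) = (5/3, 22/3).

(5/3, 22/3)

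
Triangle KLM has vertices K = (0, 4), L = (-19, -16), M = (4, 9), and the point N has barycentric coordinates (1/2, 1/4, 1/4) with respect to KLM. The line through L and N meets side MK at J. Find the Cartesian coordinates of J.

Line LN meets MK where the L-coordinate vanishes; zeroing N's L-weight and renormalizing leaves M, K-weights 1/4 : 1/2 → (1/3, 2/3).
So J = (1/3)·M + (2/3)·K = (4/3, 17/3).

(4/3, 17/3)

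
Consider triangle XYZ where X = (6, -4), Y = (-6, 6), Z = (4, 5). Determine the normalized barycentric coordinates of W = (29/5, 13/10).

Signed area of the reference triangle: [XYZ] = ½·(6·(6−5) + (-6)·(5−(-4)) + 4·(-4−6)) = ½·(6 − 54 − 40) = -44.
[WYZ] = ½·((29/5)·(6−5) + (-6)·(5−(13/10)) + 4·(13/10−6)) = ½·(29/5 − 111/5 − 94/5) = -88/5, so the X-coordinate is (-88/5)/(-44) = 2/5.
[XWZ] = ½·(6·(13/10−5) + (29/5)·(5−(-4)) + 4·(-4−(13/10))) = ½·(-111/5 + 261/5 − 106/5) = 22/5, so the Y-coordinate is -1/10.
[XYW] = ½·(6·(6−(13/10)) + (-6)·(13/10−(-4)) + (29/5)·(-4−6)) = ½·(141/5 − 159/5 − 58) = -154/5, so the Z-coordinate is 7/10.
Check: 2/5 − 1/10 + 7/10 = 1.

(2/5, -1/10, 7/10)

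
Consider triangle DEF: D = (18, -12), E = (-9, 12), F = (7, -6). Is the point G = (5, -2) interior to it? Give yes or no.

yes

Barycentric coordinates of G: (14/51, 16/51, 7/17).
The three coordinates are positive, positive, positive; a point is interior exactly when all three are positive.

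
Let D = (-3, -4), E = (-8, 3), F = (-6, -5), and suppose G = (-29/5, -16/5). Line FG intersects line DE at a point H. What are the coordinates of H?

(-11/2, -1/2)

Barycentric coordinates of G with respect to DEF: (1/5, 1/5, 3/5).
On side DE the F-coordinate is zero; dropping G's F-weight 3/5 and renormalizing the remaining 1/5 : 1/5 gives weights 1/2, 1/2 on D, E.
H = (1/2)·(-3, -4) + (1/2)·(-8, 3) = (-11/2, -1/2).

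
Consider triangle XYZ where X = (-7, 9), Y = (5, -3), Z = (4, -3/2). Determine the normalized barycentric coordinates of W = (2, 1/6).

(2/9, 4/9, 1/3)

Signed area of the reference triangle: [XYZ] = ½·((-7)·(-3−(-3/2)) + 5·(-3/2−9) + 4·(9−(-3))) = ½·(21/2 − 105/2 + 48) = 3.
[WYZ] = ½·(2·(-3−(-3/2)) + 5·(-3/2−(1/6)) + 4·(1/6−(-3))) = ½·(-3 − 25/3 + 38/3) = 2/3, so the X-coordinate is (2/3)/3 = 2/9.
[XWZ] = ½·((-7)·(1/6−(-3/2)) + 2·(-3/2−9) + 4·(9−(1/6))) = ½·(-35/3 − 21 + 106/3) = 4/3, so the Y-coordinate is 4/9.
[XYW] = ½·((-7)·(-3−(1/6)) + 5·(1/6−9) + 2·(9−(-3))) = ½·(133/6 − 265/6 + 24) = 1, so the Z-coordinate is 1/3.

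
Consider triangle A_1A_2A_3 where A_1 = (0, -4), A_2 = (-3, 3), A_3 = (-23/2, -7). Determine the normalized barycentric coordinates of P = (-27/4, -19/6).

(1/6, 1/3, 1/2)

Signed area of the reference triangle: [A_1A_2A_3] = ½·(0·(3−(-7)) + (-3)·(-7−(-4)) + (-23/2)·(-4−3)) = ½·(0 + 9 + 161/2) = 179/4.
[PA_2A_3] = ½·((-27/4)·(3−(-7)) + (-3)·(-7−(-19/6)) + (-23/2)·(-19/6−3)) = ½·(-135/2 + 23/2 + 851/12) = 179/24, so the A_1-coordinate is (179/24)/(179/4) = 1/6.
[A_1PA_3] = ½·(0·(-19/6−(-7)) + (-27/4)·(-7−(-4)) + (-23/2)·(-4−(-19/6))) = ½·(0 + 81/4 + 115/12) = 179/12, so the A_2-coordinate is 1/3.
[A_1A_2P] = ½·(0·(3−(-19/6)) + (-3)·(-19/6−(-4)) + (-27/4)·(-4−3)) = ½·(0 − 5/2 + 189/4) = 179/8, so the A_3-coordinate is 1/2.
Check: 1/6 + 1/3 + 1/2 = 1.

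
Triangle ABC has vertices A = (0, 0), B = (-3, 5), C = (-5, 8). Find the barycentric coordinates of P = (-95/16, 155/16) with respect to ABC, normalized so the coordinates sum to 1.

(-9/16, 15/16, 5/8)

Signed area of the reference triangle: [ABC] = ½·(0·(5−8) + (-3)·(8−0) + (-5)·(0−5)) = ½·(0 − 24 + 25) = 1/2.
[PBC] = ½·((-95/16)·(5−8) + (-3)·(8−(155/16)) + (-5)·(155/16−5)) = ½·(285/16 + 81/16 − 375/16) = -9/32, so the A-coordinate is (-9/32)/(1/2) = -9/16.
[APC] = ½·(0·(155/16−8) + (-95/16)·(8−0) + (-5)·(0−(155/16))) = ½·(0 − 95/2 + 775/16) = 15/32, so the B-coordinate is 15/16.
[ABP] = ½·(0·(5−(155/16)) + (-3)·(155/16−0) + (-95/16)·(0−5)) = ½·(0 − 465/16 + 475/16) = 5/16, so the C-coordinate is 5/8.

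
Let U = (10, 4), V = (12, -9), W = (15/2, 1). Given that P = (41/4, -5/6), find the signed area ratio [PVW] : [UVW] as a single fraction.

[UVW] = ½·(10·(-9−1) + 12·(1−4) + (15/2)·(4−(-9))) = ½·(-100 − 36 + 195/2) = -77/4.
[PVW] = ½·((41/4)·(-9−1) + 12·(1−(-5/6)) + (15/2)·(-5/6−(-9))) = ½·(-205/2 + 22 + 245/4) = -77/8, so the ratio is (-77/8)/(-77/4) = 1/2.

1/2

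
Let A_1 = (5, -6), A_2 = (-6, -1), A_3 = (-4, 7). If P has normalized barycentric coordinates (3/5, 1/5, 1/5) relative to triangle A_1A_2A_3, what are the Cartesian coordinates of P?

P = (3/5)·A_1 + (1/5)·A_2 + (1/5)·A_3.
x-coordinate: (3/5)·5 + (1/5)·(-6) + (1/5)·(-4) = 1.
y-coordinate: (3/5)·(-6) + (1/5)·(-1) + (1/5)·7 = -12/5.

(1, -12/5)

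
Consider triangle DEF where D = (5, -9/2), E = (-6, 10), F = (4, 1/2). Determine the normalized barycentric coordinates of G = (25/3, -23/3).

Signed area of the reference triangle: [DEF] = ½·(5·(10−(1/2)) + (-6)·(1/2−(-9/2)) + 4·(-9/2−10)) = ½·(95/2 − 30 − 58) = -81/4.
[GEF] = ½·((25/3)·(10−(1/2)) + (-6)·(1/2−(-23/3)) + 4·(-23/3−10)) = ½·(475/6 − 49 − 212/3) = -81/4, so the D-coordinate is (-81/4)/(-81/4) = 1.
[DGF] = ½·(5·(-23/3−(1/2)) + (25/3)·(1/2−(-9/2)) + 4·(-9/2−(-23/3))) = ½·(-245/6 + 125/3 + 38/3) = 27/4, so the E-coordinate is -1/3.
[DEG] = ½·(5·(10−(-23/3)) + (-6)·(-23/3−(-9/2)) + (25/3)·(-9/2−10)) = ½·(265/3 + 19 − 725/6) = -27/4, so the F-coordinate is 1/3.
Check: 1 − 1/3 + 1/3 = 1.

(1, -1/3, 1/3)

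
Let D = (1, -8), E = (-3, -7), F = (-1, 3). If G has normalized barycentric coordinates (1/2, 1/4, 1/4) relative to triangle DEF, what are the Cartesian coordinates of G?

G = (1/2)·D + (1/4)·E + (1/4)·F.
x-coordinate: (1/2)·1 + (1/4)·(-3) + (1/4)·(-1) = -1/2.
y-coordinate: (1/2)·(-8) + (1/4)·(-7) + (1/4)·3 = -5.

(-1/2, -5)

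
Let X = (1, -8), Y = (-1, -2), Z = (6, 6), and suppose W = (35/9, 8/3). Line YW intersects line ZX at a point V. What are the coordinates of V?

Barycentric coordinates of W with respect to XYZ: (1/9, 2/9, 2/3).
On side ZX the Y-coordinate is zero; dropping W's Y-weight 2/9 and renormalizing the remaining 2/3 : 1/9 gives weights 6/7, 1/7 on Z, X.
V = (6/7)·(6, 6) + (1/7)·(1, -8) = (37/7, 4).

(37/7, 4)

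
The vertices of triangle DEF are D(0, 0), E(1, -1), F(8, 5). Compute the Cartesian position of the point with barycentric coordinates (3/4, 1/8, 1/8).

(9/8, 1/2)

G = (3/4)·D + (1/8)·E + (1/8)·F.
x-coordinate: (3/4)·0 + (1/8)·1 + (1/8)·8 = 9/8.
y-coordinate: (3/4)·0 + (1/8)·(-1) + (1/8)·5 = 1/2.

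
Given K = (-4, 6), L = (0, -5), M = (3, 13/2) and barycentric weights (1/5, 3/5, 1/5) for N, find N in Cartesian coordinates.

(-1/5, -1/2)

N = (1/5)·K + (3/5)·L + (1/5)·M.
x-coordinate: (1/5)·(-4) + (3/5)·0 + (1/5)·3 = -1/5.
y-coordinate: (1/5)·6 + (3/5)·(-5) + (1/5)·(13/2) = -1/2.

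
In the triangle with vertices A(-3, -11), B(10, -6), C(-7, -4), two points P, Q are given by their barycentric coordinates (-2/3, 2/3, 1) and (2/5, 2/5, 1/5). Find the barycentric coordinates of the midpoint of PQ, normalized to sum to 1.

Since both coordinate triples sum to 1, the midpoint's barycentrics are the componentwise average.
(-2/3+2/5)/2 = -2/15; similarly 8/15 and 3/5.

(-2/15, 8/15, 3/5)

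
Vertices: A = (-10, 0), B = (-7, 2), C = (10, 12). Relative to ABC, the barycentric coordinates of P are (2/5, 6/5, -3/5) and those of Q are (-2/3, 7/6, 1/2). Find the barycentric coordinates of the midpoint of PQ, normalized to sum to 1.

Since both coordinate triples sum to 1, the midpoint's barycentrics are the componentwise average.
(2/5+-2/3)/2 = -2/15; similarly 71/60 and -1/20.

(-2/15, 71/60, -1/20)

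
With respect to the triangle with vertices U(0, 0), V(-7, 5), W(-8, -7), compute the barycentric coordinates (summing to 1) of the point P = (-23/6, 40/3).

Signed area of the reference triangle: [UVW] = ½·(0·(5−(-7)) + (-7)·(-7−0) + (-8)·(0−5)) = ½·(0 + 49 + 40) = 89/2.
[PVW] = ½·((-23/6)·(5−(-7)) + (-7)·(-7−(40/3)) + (-8)·(40/3−5)) = ½·(-46 + 427/3 − 200/3) = 89/6, so the U-coordinate is (89/6)/(89/2) = 1/3.
[UPW] = ½·(0·(40/3−(-7)) + (-23/6)·(-7−0) + (-8)·(0−(40/3))) = ½·(0 + 161/6 + 320/3) = 267/4, so the V-coordinate is 3/2.
[UVP] = ½·(0·(5−(40/3)) + (-7)·(40/3−0) + (-23/6)·(0−5)) = ½·(0 − 280/3 + 115/6) = -445/12, so the W-coordinate is -5/6.
Check: 1/3 + 3/2 − 5/6 = 1.

(1/3, 3/2, -5/6)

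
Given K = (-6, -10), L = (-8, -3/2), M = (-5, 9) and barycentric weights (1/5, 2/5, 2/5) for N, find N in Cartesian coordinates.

(-32/5, 1)

N = (1/5)·K + (2/5)·L + (2/5)·M.
x-coordinate: (1/5)·(-6) + (2/5)·(-8) + (2/5)·(-5) = -32/5.
y-coordinate: (1/5)·(-10) + (2/5)·(-3/2) + (2/5)·9 = 1.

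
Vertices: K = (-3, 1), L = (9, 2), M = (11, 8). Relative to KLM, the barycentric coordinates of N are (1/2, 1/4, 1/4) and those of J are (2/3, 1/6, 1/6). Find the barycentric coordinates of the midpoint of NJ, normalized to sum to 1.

Since both coordinate triples sum to 1, the midpoint's barycentrics are the componentwise average.
(1/2+2/3)/2 = 7/12; similarly 5/24 and 5/24.

(7/12, 5/24, 5/24)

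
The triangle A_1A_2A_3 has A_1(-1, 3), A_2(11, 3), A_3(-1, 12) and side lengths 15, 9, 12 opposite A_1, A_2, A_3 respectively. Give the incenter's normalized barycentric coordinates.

(5/12, 1/4, 1/3)

The incenter has barycentric coordinates proportional to the opposite side lengths: (15 : 9 : 12).
Normalizing by 15+9+12 = 36 gives (5/12, 1/4, 1/3).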